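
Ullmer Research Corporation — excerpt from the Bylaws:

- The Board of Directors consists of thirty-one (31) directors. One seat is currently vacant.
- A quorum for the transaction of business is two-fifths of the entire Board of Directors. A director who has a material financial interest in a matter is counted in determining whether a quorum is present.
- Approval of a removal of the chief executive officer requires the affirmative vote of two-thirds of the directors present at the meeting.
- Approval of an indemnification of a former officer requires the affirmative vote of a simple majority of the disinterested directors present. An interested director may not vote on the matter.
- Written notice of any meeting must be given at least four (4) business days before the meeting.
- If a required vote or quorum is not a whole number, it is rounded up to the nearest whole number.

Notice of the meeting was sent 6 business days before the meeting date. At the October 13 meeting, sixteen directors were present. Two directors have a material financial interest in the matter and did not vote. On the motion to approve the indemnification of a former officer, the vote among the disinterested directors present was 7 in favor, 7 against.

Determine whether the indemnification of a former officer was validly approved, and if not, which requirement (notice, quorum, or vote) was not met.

Notice: 6 business days given; 4 required (6 ≥ 4). Satisfied.
Quorum: 16 present (interested directors count toward quorum); quorum is 13. Satisfied.
Vote: the indemnification of a former officer requires a majority of the disinterested directors present (16 − 2 = 14). A majority of 14 is 8, so 8 affirmative votes are needed; 7 voted in favor. Not satisfied.

Invalid — vote requirement not satisfied.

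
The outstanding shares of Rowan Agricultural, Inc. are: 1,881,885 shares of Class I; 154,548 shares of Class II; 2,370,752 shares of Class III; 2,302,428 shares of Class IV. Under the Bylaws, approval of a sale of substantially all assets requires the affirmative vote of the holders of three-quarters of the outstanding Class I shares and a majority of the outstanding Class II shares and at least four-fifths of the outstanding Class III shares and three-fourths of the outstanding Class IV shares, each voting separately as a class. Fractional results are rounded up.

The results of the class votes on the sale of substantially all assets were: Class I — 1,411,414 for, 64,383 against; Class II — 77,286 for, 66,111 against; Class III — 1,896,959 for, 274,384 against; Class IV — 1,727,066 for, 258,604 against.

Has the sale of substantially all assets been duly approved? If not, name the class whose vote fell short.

Approved — every class gave the required vote.

Class I: 3/4 of 1881885 = 1411413.75, rounded up to 1411414; 1,411,414 required, 1,411,414 in favor — approved.
Class II: a majority of 154548 is 77275; 77,275 required, 77,286 in favor — approved.
Class III: 4/5 of 2370752 = 1896601.60, rounded up to 1896602; 1,896,602 required, 1,896,959 in favor — approved.
Class IV: 3/4 of 2302428 = 1726821; 1,726,821 required, 1,727,066 in favor — approved.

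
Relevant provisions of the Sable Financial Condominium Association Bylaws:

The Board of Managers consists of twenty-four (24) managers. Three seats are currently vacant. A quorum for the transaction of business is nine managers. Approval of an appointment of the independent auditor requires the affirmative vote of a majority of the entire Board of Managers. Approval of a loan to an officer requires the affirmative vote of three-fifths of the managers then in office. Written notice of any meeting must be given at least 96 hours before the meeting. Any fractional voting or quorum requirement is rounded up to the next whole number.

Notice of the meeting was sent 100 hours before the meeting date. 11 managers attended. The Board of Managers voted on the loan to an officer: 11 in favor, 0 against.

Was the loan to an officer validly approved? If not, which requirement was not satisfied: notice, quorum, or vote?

Invalid — vote requirement not satisfied.

Notice: 100 hours given; 96 required (100 ≥ 96). Satisfied.
Quorum: 11 present; quorum is 9. Satisfied.
Vote: the loan to an officer requires three-fifths of the managers then in office (21). 3/5 of 21 = 12.60, rounded up to 13, so 13 affirmative votes are needed; 11 voted in favor. Not satisfied.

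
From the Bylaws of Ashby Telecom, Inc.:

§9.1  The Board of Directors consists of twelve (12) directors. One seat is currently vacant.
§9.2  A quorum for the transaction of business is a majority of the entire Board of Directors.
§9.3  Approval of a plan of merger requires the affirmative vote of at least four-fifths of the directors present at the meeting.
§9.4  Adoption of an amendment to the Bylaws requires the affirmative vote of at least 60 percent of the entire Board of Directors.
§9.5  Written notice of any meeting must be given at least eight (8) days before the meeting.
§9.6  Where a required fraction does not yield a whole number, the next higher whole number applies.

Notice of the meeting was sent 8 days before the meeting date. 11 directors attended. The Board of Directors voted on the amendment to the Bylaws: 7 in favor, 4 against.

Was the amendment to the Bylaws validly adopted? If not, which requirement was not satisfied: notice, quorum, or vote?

Notice: 8 days given; 8 required (8 ≥ 8). Satisfied.
Quorum: 11 present; quorum is 7. Satisfied.
Vote: the amendment to the Bylaws requires three-fifths of the entire Board of Directors (12). 3/5 of 12 = 7.20, rounded up to 8, so 8 affirmative votes are needed; 7 voted in favor. Not satisfied.

Invalid — vote requirement not satisfied.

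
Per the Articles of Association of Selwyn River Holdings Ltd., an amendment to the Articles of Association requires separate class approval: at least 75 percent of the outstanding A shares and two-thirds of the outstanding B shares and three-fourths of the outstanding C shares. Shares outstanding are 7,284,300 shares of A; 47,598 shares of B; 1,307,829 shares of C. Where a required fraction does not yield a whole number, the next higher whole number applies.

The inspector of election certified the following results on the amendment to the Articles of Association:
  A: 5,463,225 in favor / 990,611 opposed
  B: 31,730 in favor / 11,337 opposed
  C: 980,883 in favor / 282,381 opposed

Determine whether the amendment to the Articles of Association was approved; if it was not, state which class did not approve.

Not approved — the B shares did not give the required vote.

A: 3/4 of 7284300 = 5463225; 5,463,225 required, 5,463,225 in favor — approved.
B: 2/3 of 47598 = 31732; 31,732 required, 31,730 in favor — not approved.
C: 3/4 of 1307829 = 980871.75, rounded up to 980872; 980,872 required, 980,883 in favor — approved.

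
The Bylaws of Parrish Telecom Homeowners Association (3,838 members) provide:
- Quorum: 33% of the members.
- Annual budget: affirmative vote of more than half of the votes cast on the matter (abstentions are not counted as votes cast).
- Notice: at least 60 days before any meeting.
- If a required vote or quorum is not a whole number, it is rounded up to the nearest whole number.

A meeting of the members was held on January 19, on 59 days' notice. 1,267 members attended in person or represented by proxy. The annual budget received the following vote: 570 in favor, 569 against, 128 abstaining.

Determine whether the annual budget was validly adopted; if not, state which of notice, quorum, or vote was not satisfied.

Invalid — notice requirement not satisfied.

Notice: 59 days given; 60 required. Not satisfied.
Quorum: 33% of 3,838 = 1,266.54, rounded up to 1,267; 1,267 present. Satisfied.
Vote: requires a majority of the votes cast (1,267 − 128 abstaining = 1,139); a majority of 1139 is 570, so 570 needed; 570 in favor. Satisfied.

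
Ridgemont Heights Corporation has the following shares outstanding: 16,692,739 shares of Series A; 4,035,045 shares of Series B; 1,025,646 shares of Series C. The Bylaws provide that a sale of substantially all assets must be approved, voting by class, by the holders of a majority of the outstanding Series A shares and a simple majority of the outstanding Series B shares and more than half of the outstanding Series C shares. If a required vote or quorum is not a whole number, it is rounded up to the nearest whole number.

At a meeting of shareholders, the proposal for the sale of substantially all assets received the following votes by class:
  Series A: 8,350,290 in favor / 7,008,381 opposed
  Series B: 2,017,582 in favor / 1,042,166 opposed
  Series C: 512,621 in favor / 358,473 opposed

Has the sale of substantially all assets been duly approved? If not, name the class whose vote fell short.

Series A: a majority of 16692739 is 8346370; 8,346,370 required, 8,350,290 in favor — approved.
Series B: a majority of 4035045 is 2017523; 2,017,523 required, 2,017,582 in favor — approved.
Series C: a majority of 1025646 is 512824; 512,824 required, 512,621 in favor — not approved.

Not approved — the Series C shares did not give the required vote.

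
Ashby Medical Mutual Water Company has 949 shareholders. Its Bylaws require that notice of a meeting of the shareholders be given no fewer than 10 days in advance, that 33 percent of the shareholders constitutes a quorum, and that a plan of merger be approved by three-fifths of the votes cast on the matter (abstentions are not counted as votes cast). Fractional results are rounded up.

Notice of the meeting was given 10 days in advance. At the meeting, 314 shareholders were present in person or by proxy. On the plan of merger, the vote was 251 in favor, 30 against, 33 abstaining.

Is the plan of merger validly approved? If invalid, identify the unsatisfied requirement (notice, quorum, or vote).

Valid — all requirements satisfied.

Notice: 10 days given; 10 required. Satisfied.
Quorum: 33% of 949 = 313.17, rounded up to 314; 314 present. Satisfied.
Vote: requires three-fifths of the votes cast (314 − 33 abstaining = 281); 3/5 of 281 = 168.60, rounded up to 169, so 169 needed; 251 in favor. Satisfied.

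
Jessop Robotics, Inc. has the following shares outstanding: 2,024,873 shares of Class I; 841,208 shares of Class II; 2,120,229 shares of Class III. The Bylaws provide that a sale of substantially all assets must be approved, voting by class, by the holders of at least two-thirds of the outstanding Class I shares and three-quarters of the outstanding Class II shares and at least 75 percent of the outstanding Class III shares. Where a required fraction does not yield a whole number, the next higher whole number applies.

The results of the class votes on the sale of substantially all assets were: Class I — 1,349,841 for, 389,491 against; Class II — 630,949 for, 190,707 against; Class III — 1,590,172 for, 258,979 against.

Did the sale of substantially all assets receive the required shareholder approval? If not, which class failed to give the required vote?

Not approved — the Class I shares did not give the required vote.

Class I: 2/3 of 2024873 = 1349915.33, rounded up to 1349916; 1,349,916 required, 1,349,841 in favor — not approved.
Class II: 3/4 of 841208 = 630906; 630,906 required, 630,949 in favor — approved.
Class III: 3/4 of 2120229 = 1590171.75, rounded up to 1590172; 1,590,172 required, 1,590,172 in favor — approved.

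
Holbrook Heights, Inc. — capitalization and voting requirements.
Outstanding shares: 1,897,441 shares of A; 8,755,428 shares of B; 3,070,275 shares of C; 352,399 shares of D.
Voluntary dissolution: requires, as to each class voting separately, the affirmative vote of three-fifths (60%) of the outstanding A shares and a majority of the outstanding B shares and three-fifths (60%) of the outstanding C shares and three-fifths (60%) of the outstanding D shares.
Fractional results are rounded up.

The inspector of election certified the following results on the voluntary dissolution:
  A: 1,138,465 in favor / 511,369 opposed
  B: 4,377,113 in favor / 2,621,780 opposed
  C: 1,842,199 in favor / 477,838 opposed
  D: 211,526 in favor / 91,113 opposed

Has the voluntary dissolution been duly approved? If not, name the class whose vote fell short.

Not approved — the B shares did not give the required vote.

A: 3/5 of 1897441 = 1138464.60, rounded up to 1138465; 1,138,465 required, 1,138,465 in favor — approved.
B: a majority of 8755428 is 4377715; 4,377,715 required, 4,377,113 in favor — not approved.
C: 3/5 of 3070275 = 1842165; 1,842,165 required, 1,842,199 in favor — approved.
D: 3/5 of 352399 = 211439.40, rounded up to 211440; 211,440 required, 211,526 in favor — approved.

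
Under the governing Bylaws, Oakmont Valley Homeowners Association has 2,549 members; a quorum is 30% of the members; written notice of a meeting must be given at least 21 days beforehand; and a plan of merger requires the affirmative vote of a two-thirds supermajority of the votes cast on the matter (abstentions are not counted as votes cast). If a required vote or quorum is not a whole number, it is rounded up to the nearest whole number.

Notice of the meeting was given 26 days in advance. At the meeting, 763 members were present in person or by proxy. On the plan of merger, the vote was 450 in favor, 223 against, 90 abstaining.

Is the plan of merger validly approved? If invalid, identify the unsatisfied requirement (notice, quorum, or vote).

Notice: 26 days given; 21 required. Satisfied.
Quorum: 30% of 2,549 = 764.70, rounded up to 765; 763 present. Not satisfied.
Vote: requires two-thirds of the votes cast (763 − 90 abstaining = 673); 2/3 of 673 = 448.67, rounded up to 449, so 449 needed; 450 in favor. Satisfied.

Invalid — quorum requirement not satisfied.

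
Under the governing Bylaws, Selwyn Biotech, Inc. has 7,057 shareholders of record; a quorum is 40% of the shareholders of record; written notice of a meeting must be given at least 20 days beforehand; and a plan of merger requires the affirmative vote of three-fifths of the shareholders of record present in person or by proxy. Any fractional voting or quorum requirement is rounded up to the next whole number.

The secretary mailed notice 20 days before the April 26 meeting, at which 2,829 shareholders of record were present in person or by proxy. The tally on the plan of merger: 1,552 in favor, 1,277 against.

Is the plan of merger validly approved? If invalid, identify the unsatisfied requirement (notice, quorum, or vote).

Invalid — vote requirement not satisfied.

Notice: 20 days given; 20 required. Satisfied.
Quorum: 40% of 7,057 = 2,822.80, rounded up to 2,823; 2,829 present. Satisfied.
Vote: requires three-fifths of those present (2,829); 3/5 of 2829 = 1697.40, rounded up to 1698, so 1,698 needed; 1,552 in favor. Not satisfied.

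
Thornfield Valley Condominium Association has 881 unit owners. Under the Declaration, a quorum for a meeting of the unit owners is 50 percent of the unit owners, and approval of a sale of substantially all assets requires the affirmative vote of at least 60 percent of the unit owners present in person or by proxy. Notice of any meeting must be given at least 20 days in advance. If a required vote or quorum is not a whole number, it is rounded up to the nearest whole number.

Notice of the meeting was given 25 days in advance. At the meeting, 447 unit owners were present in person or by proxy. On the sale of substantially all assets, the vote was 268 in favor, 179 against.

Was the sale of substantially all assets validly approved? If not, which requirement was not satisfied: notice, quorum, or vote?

Notice: 25 days given; 20 required. Satisfied.
Quorum: 50% of 881 = 440.50, rounded up to 441; 447 present. Satisfied.
Vote: requires three-fifths of those present (447); 3/5 of 447 = 268.20, rounded up to 269, so 269 needed; 268 in favor. Not satisfied.

Invalid — vote requirement not satisfied.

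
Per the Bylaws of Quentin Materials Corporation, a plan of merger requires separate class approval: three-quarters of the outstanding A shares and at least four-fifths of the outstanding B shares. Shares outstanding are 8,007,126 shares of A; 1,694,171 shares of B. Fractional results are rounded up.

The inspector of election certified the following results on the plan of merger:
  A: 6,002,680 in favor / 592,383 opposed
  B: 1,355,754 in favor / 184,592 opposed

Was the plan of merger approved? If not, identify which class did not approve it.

A: 3/4 of 8007126 = 6005344.50, rounded up to 6005345; 6,005,345 required, 6,002,680 in favor — not approved.
B: 4/5 of 1694171 = 1355336.80, rounded up to 1355337; 1,355,337 required, 1,355,754 in favor — approved.

Not approved — the A shares did not give the required vote.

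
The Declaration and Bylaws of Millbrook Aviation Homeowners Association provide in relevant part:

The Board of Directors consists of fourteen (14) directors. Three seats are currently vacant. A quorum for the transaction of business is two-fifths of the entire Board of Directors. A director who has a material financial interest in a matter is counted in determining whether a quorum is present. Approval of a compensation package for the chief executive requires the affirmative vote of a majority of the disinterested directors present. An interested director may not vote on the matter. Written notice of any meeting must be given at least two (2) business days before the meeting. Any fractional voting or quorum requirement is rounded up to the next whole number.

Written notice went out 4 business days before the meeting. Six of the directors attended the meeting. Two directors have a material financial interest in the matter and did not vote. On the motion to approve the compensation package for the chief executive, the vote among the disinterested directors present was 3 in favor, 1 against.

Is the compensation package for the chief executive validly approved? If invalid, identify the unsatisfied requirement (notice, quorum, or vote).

Valid — all requirements satisfied.

Notice: 4 business days given; 2 required (4 ≥ 2). Satisfied.
Quorum: 6 present (interested directors count toward quorum); quorum is 6. Satisfied.
Vote: the compensation package for the chief executive requires a majority of the disinterested directors present (6 − 2 = 4). A majority of 4 is 3, so 3 affirmative votes are needed; 3 voted in favor. Satisfied.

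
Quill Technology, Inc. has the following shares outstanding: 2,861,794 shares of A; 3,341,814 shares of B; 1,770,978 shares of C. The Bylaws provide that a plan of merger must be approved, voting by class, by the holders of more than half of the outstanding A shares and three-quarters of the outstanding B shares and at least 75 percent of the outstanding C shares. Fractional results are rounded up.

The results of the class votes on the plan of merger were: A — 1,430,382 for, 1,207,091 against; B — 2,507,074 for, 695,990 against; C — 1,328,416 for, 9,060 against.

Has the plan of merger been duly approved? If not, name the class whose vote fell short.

Not approved — the A shares did not give the required vote.

A: a majority of 2861794 is 1430898; 1,430,898 required, 1,430,382 in favor — not approved.
B: 3/4 of 3341814 = 2506360.50, rounded up to 2506361; 2,506,361 required, 2,507,074 in favor — approved.
C: 3/4 of 1770978 = 1328233.50, rounded up to 1328234; 1,328,234 required, 1,328,416 in favor — approved.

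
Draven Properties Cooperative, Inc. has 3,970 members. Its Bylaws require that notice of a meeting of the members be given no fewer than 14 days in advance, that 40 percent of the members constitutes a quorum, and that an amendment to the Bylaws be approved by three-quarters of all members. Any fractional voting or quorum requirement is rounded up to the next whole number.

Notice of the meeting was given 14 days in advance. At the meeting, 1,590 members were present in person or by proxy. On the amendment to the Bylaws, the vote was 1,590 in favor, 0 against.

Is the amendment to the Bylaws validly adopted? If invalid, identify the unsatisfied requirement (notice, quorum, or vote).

Notice: 14 days given; 14 required. Satisfied.
Quorum: 40% of 3,970 = 1,588; 1,590 present. Satisfied.
Vote: requires three-fourths of all members (3,970); 3/4 of 3970 = 2977.50, rounded up to 2978, so 2,978 needed; 1,590 in favor. Not satisfied.

Invalid — vote requirement not satisfied.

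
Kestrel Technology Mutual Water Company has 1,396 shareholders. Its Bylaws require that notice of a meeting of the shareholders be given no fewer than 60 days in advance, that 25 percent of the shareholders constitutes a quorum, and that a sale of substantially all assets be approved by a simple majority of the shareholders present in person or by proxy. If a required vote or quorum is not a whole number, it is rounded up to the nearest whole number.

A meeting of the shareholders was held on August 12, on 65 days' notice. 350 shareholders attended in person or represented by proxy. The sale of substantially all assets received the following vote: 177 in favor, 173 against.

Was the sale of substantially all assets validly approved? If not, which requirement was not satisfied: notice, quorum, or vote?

Valid — all requirements satisfied.

Notice: 65 days given; 60 required. Satisfied.
Quorum: 25% of 1,396 = 349; 350 present. Satisfied.
Vote: requires a majority of those present (350); a majority of 350 is 176, so 176 needed; 177 in favor. Satisfied.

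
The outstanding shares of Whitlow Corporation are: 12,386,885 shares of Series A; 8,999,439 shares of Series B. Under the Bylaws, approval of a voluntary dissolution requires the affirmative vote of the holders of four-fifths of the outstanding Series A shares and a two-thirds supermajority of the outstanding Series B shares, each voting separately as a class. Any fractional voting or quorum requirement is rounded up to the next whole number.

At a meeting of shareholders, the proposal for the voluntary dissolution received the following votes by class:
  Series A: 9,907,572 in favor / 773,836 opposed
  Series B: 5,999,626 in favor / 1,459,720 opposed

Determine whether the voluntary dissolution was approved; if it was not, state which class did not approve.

Not approved — the Series A shares did not give the required vote.

Series A: 4/5 of 12386885 = 9909508; 9,909,508 required, 9,907,572 in favor — not approved.
Series B: 2/3 of 8999439 = 5999626; 5,999,626 required, 5,999,626 in favor — approved.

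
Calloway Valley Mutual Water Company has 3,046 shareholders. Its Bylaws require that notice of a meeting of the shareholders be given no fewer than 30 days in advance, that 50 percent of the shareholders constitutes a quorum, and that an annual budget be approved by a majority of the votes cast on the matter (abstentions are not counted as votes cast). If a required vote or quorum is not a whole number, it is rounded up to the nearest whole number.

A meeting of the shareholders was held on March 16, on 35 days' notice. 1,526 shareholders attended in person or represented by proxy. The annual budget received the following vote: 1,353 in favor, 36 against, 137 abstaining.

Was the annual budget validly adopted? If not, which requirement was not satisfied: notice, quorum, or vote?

Valid — all requirements satisfied.

Notice: 35 days given; 30 required. Satisfied.
Quorum: 50% of 3,046 = 1,523; 1,526 present. Satisfied.
Vote: requires a majority of the votes cast (1,526 − 137 abstaining = 1,389); a majority of 1389 is 695, so 695 needed; 1,353 in favor. Satisfied.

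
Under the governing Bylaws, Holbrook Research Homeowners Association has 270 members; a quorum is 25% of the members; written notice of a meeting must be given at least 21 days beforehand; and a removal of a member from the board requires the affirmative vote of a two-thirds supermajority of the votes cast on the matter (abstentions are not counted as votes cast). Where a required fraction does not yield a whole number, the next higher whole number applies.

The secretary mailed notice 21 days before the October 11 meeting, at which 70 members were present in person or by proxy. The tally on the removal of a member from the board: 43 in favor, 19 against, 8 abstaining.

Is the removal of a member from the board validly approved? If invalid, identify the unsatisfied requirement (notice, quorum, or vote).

Notice: 21 days given; 21 required. Satisfied.
Quorum: 25% of 270 = 67.50, rounded up to 68; 70 present. Satisfied.
Vote: requires two-thirds of the votes cast (70 − 8 abstaining = 62); 2/3 of 62 = 41.33, rounded up to 42, so 42 needed; 43 in favor. Satisfied.

Valid — all requirements satisfied.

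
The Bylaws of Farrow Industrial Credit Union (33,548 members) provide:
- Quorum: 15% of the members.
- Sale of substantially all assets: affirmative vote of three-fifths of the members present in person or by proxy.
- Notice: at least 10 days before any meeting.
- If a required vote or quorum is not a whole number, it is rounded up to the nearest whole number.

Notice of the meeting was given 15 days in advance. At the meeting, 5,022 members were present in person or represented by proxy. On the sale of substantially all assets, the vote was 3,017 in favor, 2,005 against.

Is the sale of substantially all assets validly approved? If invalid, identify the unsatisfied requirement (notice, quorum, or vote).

Invalid — quorum requirement not satisfied.

Notice: 15 days given; 10 required. Satisfied.
Quorum: 15% of 33,548 = 5,032.20, rounded up to 5,033; 5,022 present. Not satisfied.
Vote: requires three-fifths of those present (5,022); 3/5 of 5022 = 3013.20, rounded up to 3014, so 3,014 needed; 3,017 in favor. Satisfied.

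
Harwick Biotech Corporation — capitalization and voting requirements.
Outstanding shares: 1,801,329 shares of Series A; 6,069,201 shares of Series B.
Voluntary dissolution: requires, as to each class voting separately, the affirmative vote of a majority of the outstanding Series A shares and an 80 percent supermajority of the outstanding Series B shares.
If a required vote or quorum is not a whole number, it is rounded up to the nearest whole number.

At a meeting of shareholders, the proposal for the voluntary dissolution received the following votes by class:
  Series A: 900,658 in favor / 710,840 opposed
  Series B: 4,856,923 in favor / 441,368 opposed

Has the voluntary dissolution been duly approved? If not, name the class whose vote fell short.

Not approved — the Series A shares did not give the required vote.

Series A: a majority of 1801329 is 900665; 900,665 required, 900,658 in favor — not approved.
Series B: 4/5 of 6069201 = 4855360.80, rounded up to 4855361; 4,855,361 required, 4,856,923 in favor — approved.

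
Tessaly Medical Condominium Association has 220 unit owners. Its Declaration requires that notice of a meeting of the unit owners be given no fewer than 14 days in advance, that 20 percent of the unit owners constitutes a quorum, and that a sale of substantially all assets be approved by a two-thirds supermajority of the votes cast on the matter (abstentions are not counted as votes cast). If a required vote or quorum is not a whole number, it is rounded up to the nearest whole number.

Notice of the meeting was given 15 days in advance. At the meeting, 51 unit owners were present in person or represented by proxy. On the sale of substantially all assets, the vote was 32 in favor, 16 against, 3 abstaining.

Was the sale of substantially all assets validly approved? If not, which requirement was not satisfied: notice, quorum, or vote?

Valid — all requirements satisfied.

Notice: 15 days given; 14 required. Satisfied.
Quorum: 20% of 220 = 44; 51 present. Satisfied.
Vote: requires two-thirds of the votes cast (51 − 3 abstaining = 48); 2/3 of 48 = 32, so 32 needed; 32 in favor. Satisfied.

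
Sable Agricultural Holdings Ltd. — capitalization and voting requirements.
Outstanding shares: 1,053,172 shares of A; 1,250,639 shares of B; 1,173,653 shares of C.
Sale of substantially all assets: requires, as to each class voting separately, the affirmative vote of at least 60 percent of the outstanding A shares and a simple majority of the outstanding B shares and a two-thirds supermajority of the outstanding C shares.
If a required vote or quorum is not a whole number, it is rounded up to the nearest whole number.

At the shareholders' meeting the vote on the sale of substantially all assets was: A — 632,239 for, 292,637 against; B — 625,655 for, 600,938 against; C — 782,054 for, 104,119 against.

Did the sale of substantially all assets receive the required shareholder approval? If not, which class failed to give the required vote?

A: 3/5 of 1053172 = 631903.20, rounded up to 631904; 631,904 required, 632,239 in favor — approved.
B: a majority of 1250639 is 625320; 625,320 required, 625,655 in favor — approved.
C: 2/3 of 1173653 = 782435.33, rounded up to 782436; 782,436 required, 782,054 in favor — not approved.

Not approved — the C shares did not give the required vote.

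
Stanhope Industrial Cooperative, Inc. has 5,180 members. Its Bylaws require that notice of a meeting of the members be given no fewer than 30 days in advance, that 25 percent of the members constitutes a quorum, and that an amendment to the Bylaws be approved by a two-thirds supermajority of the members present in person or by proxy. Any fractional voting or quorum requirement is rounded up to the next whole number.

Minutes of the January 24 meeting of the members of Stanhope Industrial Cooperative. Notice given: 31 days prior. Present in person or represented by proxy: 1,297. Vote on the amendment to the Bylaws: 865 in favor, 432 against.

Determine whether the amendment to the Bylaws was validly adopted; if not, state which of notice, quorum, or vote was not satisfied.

Valid — all requirements satisfied.

Notice: 31 days given; 30 required. Satisfied.
Quorum: 25% of 5,180 = 1,295; 1,297 present. Satisfied.
Vote: requires two-thirds of those present (1,297); 2/3 of 1297 = 864.67, rounded up to 865, so 865 needed; 865 in favor. Satisfied.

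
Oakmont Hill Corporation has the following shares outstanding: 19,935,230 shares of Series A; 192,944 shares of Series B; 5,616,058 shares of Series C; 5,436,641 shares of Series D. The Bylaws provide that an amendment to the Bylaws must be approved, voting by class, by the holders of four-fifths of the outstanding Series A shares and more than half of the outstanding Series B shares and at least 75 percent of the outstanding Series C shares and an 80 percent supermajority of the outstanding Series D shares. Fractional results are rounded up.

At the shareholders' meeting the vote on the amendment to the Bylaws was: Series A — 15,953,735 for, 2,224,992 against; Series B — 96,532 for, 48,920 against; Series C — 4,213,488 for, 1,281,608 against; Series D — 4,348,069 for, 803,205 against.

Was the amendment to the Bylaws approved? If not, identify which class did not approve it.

Not approved — the Series D shares did not give the required vote.

Series A: 4/5 of 19935230 = 15948184; 15,948,184 required, 15,953,735 in favor — approved.
Series B: a majority of 192944 is 96473; 96,473 required, 96,532 in favor — approved.
Series C: 3/4 of 5616058 = 4212043.50, rounded up to 4212044; 4,212,044 required, 4,213,488 in favor — approved.
Series D: 4/5 of 5436641 = 4349312.80, rounded up to 4349313; 4,349,313 required, 4,348,069 in favor — not approved.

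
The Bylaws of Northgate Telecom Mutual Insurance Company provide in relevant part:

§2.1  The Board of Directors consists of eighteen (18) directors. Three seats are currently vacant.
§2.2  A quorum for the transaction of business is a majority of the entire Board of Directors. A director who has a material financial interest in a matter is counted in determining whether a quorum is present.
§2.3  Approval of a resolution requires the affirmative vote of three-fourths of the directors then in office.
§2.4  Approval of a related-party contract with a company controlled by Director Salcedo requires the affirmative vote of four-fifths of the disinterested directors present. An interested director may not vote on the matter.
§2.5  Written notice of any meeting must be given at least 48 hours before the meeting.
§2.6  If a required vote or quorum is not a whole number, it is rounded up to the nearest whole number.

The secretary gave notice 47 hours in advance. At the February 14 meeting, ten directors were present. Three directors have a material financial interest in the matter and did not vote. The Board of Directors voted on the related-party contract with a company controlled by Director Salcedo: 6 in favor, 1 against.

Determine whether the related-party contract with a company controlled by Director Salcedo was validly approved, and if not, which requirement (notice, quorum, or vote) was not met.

Invalid — notice requirement not satisfied.

Notice: 47 hours given; 48 required (47 < 48). Not satisfied.
Quorum: 10 present (interested directors count toward quorum); quorum is 10. Satisfied.
Vote: the related-party contract with a company controlled by Director Salcedo requires four-fifths of the disinterested directors present (10 − 3 = 7). 4/5 of 7 = 5.60, rounded up to 6, so 6 affirmative votes are needed; 6 voted in favor. Satisfied.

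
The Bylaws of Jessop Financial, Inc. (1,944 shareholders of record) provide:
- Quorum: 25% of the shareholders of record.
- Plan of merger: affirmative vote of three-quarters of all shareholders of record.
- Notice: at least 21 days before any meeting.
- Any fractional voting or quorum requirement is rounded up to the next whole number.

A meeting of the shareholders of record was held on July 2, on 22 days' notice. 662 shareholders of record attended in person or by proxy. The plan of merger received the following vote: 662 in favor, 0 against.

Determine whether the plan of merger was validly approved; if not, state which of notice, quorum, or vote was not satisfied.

Notice: 22 days given; 21 required. Satisfied.
Quorum: 25% of 1,944 = 486; 662 present. Satisfied.
Vote: requires three-fourths of all shareholders of record (1,944); 3/4 of 1944 = 1458, so 1,458 needed; 662 in favor. Not satisfied.

Invalid — vote requirement not satisfied.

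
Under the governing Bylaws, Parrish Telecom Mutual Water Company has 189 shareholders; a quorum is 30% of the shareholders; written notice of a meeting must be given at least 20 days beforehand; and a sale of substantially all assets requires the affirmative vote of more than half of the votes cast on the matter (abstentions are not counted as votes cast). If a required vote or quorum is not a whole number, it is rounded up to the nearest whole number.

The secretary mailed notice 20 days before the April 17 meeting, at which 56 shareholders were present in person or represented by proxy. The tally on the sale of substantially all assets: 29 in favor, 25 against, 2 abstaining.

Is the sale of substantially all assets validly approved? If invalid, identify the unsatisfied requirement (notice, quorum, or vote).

Notice: 20 days given; 20 required. Satisfied.
Quorum: 30% of 189 = 56.70, rounded up to 57; 56 present. Not satisfied.
Vote: requires a majority of the votes cast (56 − 2 abstaining = 54); a majority of 54 is 28, so 28 needed; 29 in favor. Satisfied.

Invalid — quorum requirement not satisfied.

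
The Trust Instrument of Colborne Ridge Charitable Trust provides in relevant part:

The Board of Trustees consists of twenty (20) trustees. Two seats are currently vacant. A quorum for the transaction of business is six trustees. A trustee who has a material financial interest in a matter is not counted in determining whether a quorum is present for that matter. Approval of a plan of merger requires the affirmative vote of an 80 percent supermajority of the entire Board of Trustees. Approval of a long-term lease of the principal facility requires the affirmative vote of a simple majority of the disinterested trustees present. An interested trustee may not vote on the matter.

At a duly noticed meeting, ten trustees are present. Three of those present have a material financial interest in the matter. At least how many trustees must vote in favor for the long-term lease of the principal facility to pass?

4

The long-term lease of the principal facility requires a majority of the disinterested trustees present (10 − 3 = 7).
A majority of 7 is 4.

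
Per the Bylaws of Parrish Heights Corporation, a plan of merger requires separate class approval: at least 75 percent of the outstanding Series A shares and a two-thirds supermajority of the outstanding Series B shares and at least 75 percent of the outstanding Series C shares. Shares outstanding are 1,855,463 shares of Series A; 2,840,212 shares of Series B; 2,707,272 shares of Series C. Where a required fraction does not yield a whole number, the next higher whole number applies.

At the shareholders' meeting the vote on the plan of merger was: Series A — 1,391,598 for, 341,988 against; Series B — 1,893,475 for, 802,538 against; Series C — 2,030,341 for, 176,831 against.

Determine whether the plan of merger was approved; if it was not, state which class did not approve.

Not approved — the Series C shares did not give the required vote.

Series A: 3/4 of 1855463 = 1391597.25, rounded up to 1391598; 1,391,598 required, 1,391,598 in favor — approved.
Series B: 2/3 of 2840212 = 1893474.67, rounded up to 1893475; 1,893,475 required, 1,893,475 in favor — approved.
Series C: 3/4 of 2707272 = 2030454; 2,030,454 required, 2,030,341 in favor — not approved.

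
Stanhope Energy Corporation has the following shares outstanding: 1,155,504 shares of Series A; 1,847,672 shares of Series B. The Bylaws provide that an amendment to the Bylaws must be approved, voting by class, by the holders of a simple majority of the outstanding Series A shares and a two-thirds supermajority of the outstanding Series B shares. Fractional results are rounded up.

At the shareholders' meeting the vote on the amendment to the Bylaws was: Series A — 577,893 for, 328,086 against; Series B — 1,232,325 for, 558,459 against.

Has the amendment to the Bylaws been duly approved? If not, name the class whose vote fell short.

Approved — every class gave the required vote.

Series A: a majority of 1155504 is 577753; 577,753 required, 577,893 in favor — approved.
Series B: 2/3 of 1847672 = 1231781.33, rounded up to 1231782; 1,231,782 required, 1,232,325 in favor — approved.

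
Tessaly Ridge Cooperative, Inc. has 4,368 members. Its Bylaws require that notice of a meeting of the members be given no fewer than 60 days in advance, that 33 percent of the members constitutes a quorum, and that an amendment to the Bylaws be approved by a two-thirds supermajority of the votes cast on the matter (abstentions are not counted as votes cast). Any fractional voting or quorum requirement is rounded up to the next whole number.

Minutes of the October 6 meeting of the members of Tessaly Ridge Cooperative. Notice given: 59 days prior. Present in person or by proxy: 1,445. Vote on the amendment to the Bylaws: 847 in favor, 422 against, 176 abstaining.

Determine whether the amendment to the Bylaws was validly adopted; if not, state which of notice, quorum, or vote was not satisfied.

Notice: 59 days given; 60 required. Not satisfied.
Quorum: 33% of 4,368 = 1,441.44, rounded up to 1,442; 1,445 present. Satisfied.
Vote: requires two-thirds of the votes cast (1,445 − 176 abstaining = 1,269); 2/3 of 1269 = 846, so 846 needed; 847 in favor. Satisfied.

Invalid — notice requirement not satisfied.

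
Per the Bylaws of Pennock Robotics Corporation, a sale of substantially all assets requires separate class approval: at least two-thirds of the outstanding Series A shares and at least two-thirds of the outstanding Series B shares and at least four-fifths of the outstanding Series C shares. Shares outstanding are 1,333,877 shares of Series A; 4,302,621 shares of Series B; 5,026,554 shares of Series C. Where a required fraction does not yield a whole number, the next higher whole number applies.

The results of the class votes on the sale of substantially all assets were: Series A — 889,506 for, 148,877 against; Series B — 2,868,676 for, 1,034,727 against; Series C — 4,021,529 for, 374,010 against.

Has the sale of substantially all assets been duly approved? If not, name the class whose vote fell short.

Series A: 2/3 of 1333877 = 889251.33, rounded up to 889252; 889,252 required, 889,506 in favor — approved.
Series B: 2/3 of 4302621 = 2868414; 2,868,414 required, 2,868,676 in favor — approved.
Series C: 4/5 of 5026554 = 4021243.20, rounded up to 4021244; 4,021,244 required, 4,021,529 in favor — approved.

Approved — every class gave the required vote.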